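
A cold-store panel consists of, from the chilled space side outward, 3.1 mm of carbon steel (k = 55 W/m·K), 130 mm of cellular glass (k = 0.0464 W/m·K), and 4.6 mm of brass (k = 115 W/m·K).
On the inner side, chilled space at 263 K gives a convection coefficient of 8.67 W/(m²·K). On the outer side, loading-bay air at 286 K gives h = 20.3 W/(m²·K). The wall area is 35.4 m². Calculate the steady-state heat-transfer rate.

Thermal resistances in series:
R_inner film = 1/(h_i·A) = 1/(8.67×35.4) = 0.003258 K/W
R_carbon steel = L/(kA) = 0.0031/(55×35.4) = 1.592×10^-6 K/W
R_cellular glass = L/(kA) = 0.13/(0.0464×35.4) = 0.07914 K/W
R_brass = L/(kA) = 0.0046/(115×35.4) = 1.13×10^-6 K/W
R_outer film = 1/(h_o·A) = 1/(20.3×35.4) = 0.001392 K/W
R_total = 0.0838 K/W
Q = ΔT / R_total = 23 / 0.0838

Q ≈ 274 W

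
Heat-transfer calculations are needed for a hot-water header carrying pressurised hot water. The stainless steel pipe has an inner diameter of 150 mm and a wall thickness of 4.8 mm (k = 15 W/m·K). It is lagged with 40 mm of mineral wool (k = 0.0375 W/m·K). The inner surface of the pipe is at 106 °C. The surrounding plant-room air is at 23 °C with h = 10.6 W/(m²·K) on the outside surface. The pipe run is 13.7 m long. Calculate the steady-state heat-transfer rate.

Cylindrical conduction, so R = ln(r₂/r₁)/(2πkL) per layer, in series:
R_stainless steel pipe wall = ln(79.8/75)/(2π×15×13.7) = 4.804×10^-5 K/W
R_mineral wool = ln(119.8/79.8)/(2π×0.0375×13.7) = 0.1259 K/W
R_outer film = 1/(h_o·2πr_oL) = 1/(10.6×2π×0.1198×13.7) = 0.009148 K/W
R_total = 0.1351 K/W
Q = ΔT/R_total = 83/0.1351

Q ≈ 615 W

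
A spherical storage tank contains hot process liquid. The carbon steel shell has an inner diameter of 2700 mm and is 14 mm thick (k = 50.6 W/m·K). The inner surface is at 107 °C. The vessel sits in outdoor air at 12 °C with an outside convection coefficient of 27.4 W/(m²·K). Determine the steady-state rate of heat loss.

For a spherical shell R = (1/r₁ − 1/r₂)/(4πk); film R = 1/(h·4πr²). In series:
R_carbon steel shell = (1/1.35 − 1/1.364)/(4π×50.6) = 1.196×10^-5 K/W
R_outer film = 1/(h·4πr_o²) = 1/(27.4×4π×1.364²) = 0.001561 K/W
R_total = 0.001573 K/W
Q = ΔT/R_total = 95/0.001573

Q ≈ 60400 W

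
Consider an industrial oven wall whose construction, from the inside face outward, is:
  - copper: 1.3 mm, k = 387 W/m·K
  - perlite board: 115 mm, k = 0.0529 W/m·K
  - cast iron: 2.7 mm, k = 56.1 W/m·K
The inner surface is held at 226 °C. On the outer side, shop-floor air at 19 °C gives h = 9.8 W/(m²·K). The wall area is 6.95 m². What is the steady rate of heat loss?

Series thermal resistances:
R_copper = L/(kA) = 0.0013/(387×6.95) = 4.833×10^-7 K/W
R_perlite board = L/(kA) = 0.115/(0.0529×6.95) = 0.3128 K/W
R_cast iron = L/(kA) = 0.0027/(56.1×6.95) = 6.925×10^-6 K/W
R_outer film = 1/(h_o·A) = 1/(9.8×6.95) = 0.01468 K/W
R_total = 0.3275 K/W
Q = ΔT / R_total = 207 / 0.3275

Q ≈ 632 W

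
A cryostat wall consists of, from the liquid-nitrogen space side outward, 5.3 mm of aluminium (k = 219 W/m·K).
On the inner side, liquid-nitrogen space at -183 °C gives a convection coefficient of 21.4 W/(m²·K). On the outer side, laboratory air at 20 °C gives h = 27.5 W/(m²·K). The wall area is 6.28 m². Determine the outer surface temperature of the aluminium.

Treating each layer as a thermal resistance in series:
R_inner film = 1/(h_i·A) = 1/(21.4×6.28) = 0.007441 K/W
R_aluminium = L/(kA) = 0.0053/(219×6.28) = 3.854×10^-6 K/W
R_outer film = 1/(h_o·A) = 1/(27.5×6.28) = 0.00579 K/W
R_total = 0.01324 K/W;  Q = ΔT/R_total = 203/0.01324 = 15340 W
T_interface = T_inner + Q·ΣR(inner→interface) = -183 + 15300×0.007445

T ≈ -68.8 °C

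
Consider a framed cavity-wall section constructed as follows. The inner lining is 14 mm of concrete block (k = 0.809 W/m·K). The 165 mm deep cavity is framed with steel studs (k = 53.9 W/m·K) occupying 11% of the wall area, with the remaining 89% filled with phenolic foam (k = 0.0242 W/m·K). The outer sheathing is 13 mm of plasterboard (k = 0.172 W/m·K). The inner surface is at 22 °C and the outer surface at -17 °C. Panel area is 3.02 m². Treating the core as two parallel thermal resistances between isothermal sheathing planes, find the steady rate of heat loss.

Sheathing layers in series; stud and cavity paths in parallel between them.
R_inner = 0.014/(0.809×3.02) = 0.00573 K/W
R_stud  = 0.165/(53.9×0.11×3.02) = 0.009215 K/W
R_cav   = 0.165/(0.0242×0.89×3.02) = 2.537 K/W
1/R_core = 1/R_stud + 1/R_cav → R_core = 0.009182 K/W
R_outer = 0.013/(0.172×3.02) = 0.02503 K/W
R_total = 0.03994 K/W
Q = ΔT/R_total = 39/0.03994

Q ≈ 976 W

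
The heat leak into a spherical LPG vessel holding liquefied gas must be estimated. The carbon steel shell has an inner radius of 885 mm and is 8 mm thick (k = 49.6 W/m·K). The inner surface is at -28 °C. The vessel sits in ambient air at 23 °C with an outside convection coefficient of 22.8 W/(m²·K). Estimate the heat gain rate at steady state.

Q ≈ 11600 W

Radial (spherical) resistances in series:
R_carbon steel shell = (1/0.885 − 1/0.893)/(4π×49.6) = 1.624×10^-5 K/W
R_outer film = 1/(h·4πr_o²) = 1/(22.8×4π×0.893²) = 0.004377 K/W
R_total = 0.004393 K/W
Q = ΔT/R_total = 51/0.004393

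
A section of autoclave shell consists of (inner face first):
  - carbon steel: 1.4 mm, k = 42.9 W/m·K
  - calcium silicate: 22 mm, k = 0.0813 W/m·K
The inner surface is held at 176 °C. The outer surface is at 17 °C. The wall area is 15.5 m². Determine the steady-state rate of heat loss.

Treating each layer as a thermal resistance in series:
R_carbon steel = L/(kA) = 0.0014/(42.9×15.5) = 2.105×10^-6 K/W
R_calcium silicate = L/(kA) = 0.022/(0.0813×15.5) = 0.01746 K/W
R_total = 0.01746 K/W
Q = ΔT / R_total = 159 / 0.01746

Q ≈ 9110 W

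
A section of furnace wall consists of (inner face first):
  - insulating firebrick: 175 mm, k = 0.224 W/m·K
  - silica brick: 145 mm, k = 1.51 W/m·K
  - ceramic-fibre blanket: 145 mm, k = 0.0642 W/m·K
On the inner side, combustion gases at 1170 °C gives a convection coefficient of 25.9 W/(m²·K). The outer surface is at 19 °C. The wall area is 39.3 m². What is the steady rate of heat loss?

Q ≈ 14200 W

Thermal resistances in series:
R_inner film = 1/(h_i·A) = 1/(25.9×39.3) = 9.824×10^-4 K/W
R_insulating firebrick = L/(kA) = 0.175/(0.224×39.3) = 0.01988 K/W
R_silica brick = L/(kA) = 0.145/(1.51×39.3) = 0.002443 K/W
R_ceramic-fibre blanket = L/(kA) = 0.145/(0.0642×39.3) = 0.05747 K/W
R_total = 0.08077 K/W
Q = ΔT / R_total = 1151 / 0.08077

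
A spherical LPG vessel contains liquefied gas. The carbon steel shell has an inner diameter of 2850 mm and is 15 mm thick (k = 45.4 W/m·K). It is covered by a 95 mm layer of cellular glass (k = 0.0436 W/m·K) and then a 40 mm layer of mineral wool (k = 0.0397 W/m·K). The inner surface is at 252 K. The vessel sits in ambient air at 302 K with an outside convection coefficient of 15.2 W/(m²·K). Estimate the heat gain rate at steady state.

Q ≈ 440 W

For a spherical shell R = (1/r₁ − 1/r₂)/(4πk); film R = 1/(h·4πr²). In series:
R_carbon steel shell = (1/1.425 − 1/1.44)/(4π×45.4) = 1.281×10^-5 K/W
R_cellular glass = (1/1.44 − 1/1.535)/(4π×0.0436) = 0.07844 K/W
R_mineral wool = (1/1.535 − 1/1.575)/(4π×0.0397) = 0.03316 K/W
R_outer film = 1/(h·4πr_o²) = 1/(15.2×4π×1.575²) = 0.002111 K/W
R_total = 0.1137 K/W
Q = ΔT/R_total = 50/0.1137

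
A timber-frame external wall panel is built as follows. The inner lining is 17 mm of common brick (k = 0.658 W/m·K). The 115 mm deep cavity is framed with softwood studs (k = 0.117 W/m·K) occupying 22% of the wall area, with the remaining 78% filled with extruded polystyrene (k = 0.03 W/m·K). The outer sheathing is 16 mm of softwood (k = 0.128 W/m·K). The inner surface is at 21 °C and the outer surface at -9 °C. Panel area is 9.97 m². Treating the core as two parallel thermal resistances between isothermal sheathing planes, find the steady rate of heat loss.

Q ≈ 120 W

Sheathing layers in series; stud and cavity paths in parallel between them.
R_inner = 0.017/(0.658×9.97) = 0.002591 K/W
R_stud  = 0.115/(0.117×0.22×9.97) = 0.4481 K/W
R_cav   = 0.115/(0.03×0.78×9.97) = 0.4929 K/W
1/R_core = 1/R_stud + 1/R_cav → R_core = 0.2347 K/W
R_outer = 0.016/(0.128×9.97) = 0.01254 K/W
R_total = 0.2499 K/W
Q = ΔT/R_total = 30/0.2499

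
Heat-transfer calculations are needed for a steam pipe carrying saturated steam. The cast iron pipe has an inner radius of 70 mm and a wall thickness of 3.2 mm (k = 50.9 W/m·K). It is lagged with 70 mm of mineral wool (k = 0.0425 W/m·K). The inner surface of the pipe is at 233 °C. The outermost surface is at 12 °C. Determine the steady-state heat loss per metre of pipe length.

Cylindrical conduction, so R = ln(r₂/r₁)/(2πkL) per layer, in series:
R_cast iron pipe wall = ln(73.2/70)/(2π×50.9×1) = 1.398×10^-4 K/W
R_mineral wool = ln(143.2/73.2)/(2π×0.0425×1) = 2.513 K/W
R_total = 2.513 K/W
Q = ΔT/R_total = 221/2.513

q′ ≈ 87.9 W/m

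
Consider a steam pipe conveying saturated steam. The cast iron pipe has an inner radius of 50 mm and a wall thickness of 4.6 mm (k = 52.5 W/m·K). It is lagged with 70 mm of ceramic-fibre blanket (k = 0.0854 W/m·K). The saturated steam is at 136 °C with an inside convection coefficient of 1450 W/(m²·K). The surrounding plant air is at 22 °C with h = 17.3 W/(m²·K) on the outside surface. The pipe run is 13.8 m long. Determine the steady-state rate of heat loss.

Q ≈ 975 W

Treating each annulus and film as a series resistance:
R_inner film = 1/(h_i·2πr₁L) = 1/(1450×2π×0.05×13.8) = 1.591×10^-4 K/W
R_cast iron pipe wall = ln(54.6/50)/(2π×52.5×13.8) = 1.933×10^-5 K/W
R_ceramic-fibre blanket = ln(124.6/54.6)/(2π×0.0854×13.8) = 0.1114 K/W
R_outer film = 1/(h_o·2πr_oL) = 1/(17.3×2π×0.1246×13.8) = 0.00535 K/W
R_total = 0.117 K/W
Q = ΔT/R_total = 114/0.117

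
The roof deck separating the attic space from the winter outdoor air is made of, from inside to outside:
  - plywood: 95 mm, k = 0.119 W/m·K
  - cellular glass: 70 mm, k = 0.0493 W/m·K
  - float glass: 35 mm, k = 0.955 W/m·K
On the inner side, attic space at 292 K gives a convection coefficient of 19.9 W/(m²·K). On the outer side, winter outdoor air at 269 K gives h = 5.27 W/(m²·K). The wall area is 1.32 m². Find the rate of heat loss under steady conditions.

Series thermal resistances:
R_inner film = 1/(h_i·A) = 1/(19.9×1.32) = 0.03807 K/W
R_plywood = L/(kA) = 0.095/(0.119×1.32) = 0.6048 K/W
R_cellular glass = L/(kA) = 0.07/(0.0493×1.32) = 1.076 K/W
R_float glass = L/(kA) = 0.035/(0.955×1.32) = 0.02776 K/W
R_outer film = 1/(h_o·A) = 1/(5.27×1.32) = 0.1438 K/W
R_total = 1.89 K/W
Q = ΔT / R_total = 23 / 1.89

Q ≈ 12.2 W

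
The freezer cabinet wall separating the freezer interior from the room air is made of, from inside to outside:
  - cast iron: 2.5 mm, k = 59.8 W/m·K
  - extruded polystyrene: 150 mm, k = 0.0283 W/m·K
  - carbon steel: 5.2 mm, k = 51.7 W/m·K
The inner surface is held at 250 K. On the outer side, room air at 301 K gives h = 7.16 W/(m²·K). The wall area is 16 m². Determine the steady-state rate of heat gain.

Treating each layer as a thermal resistance in series:
R_cast iron = L/(kA) = 0.0025/(59.8×16) = 2.613×10^-6 K/W
R_extruded polystyrene = L/(kA) = 0.15/(0.0283×16) = 0.3313 K/W
R_carbon steel = L/(kA) = 0.0052/(51.7×16) = 6.286×10^-6 K/W
R_outer film = 1/(h_o·A) = 1/(7.16×16) = 0.008729 K/W
R_total = 0.34 K/W
Q = ΔT / R_total = 51 / 0.34

Q ≈ 150 W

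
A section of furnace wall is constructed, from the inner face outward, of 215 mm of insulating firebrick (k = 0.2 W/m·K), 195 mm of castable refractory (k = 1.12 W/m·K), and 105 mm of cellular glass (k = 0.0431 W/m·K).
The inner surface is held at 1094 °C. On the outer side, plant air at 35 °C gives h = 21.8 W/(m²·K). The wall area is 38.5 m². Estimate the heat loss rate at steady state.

Treating each layer as a thermal resistance in series:
R_insulating firebrick = L/(kA) = 0.215/(0.2×38.5) = 0.02792 K/W
R_castable refractory = L/(kA) = 0.195/(1.12×38.5) = 0.004522 K/W
R_cellular glass = L/(kA) = 0.105/(0.0431×38.5) = 0.06328 K/W
R_outer film = 1/(h_o·A) = 1/(21.8×38.5) = 0.001191 K/W
R_total = 0.09691 K/W
Q = ΔT / R_total = 1059 / 0.09691

Q ≈ 10900 W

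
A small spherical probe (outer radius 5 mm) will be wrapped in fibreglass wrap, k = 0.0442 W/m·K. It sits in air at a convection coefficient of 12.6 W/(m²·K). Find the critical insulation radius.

r_cr ≈ 7.02 mm

For a sphere r_cr = 2k/h = 2×0.0442/12.6
r_cr = 7.02 mm; since the bare radius (5 mm) is below r_cr, adding a thin layer of insulation will *increase* heat loss.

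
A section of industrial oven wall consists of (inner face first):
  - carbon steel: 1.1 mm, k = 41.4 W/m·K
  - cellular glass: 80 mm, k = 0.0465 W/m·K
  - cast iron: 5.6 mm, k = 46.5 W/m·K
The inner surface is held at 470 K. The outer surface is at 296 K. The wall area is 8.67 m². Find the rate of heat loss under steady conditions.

Q ≈ 877 W

Thermal resistances in series:
R_carbon steel = L/(kA) = 0.0011/(41.4×8.67) = 3.065×10^-6 K/W
R_cellular glass = L/(kA) = 0.08/(0.0465×8.67) = 0.1984 K/W
R_cast iron = L/(kA) = 0.0056/(46.5×8.67) = 1.389×10^-5 K/W
R_total = 0.1985 K/W
Q = ΔT / R_total = 174 / 0.1985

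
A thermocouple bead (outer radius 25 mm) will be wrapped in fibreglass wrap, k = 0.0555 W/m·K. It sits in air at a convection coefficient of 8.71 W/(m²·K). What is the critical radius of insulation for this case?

For a sphere r_cr = 2k/h = 2×0.0555/8.71
r_cr = 12.7 mm; since the bare radius (25 mm) is above r_cr, any added insulation will reduce heat loss.

r_cr ≈ 12.7 mm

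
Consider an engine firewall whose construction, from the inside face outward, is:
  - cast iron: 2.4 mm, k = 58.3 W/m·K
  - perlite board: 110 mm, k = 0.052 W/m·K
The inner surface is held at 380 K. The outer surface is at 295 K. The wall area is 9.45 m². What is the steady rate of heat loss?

Q ≈ 380 W

Treating each layer as a thermal resistance in series:
R_cast iron = L/(kA) = 0.0024/(58.3×9.45) = 4.356×10^-6 K/W
R_perlite board = L/(kA) = 0.11/(0.052×9.45) = 0.2239 K/W
R_total = 0.2239 K/W
Q = ΔT / R_total = 85 / 0.2239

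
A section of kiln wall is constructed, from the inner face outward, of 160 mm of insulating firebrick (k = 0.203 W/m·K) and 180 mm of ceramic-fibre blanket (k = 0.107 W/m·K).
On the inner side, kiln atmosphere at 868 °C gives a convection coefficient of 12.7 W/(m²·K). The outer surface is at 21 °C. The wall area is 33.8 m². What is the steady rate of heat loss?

Model the wall as resistances in series:
R_inner film = 1/(h_i·A) = 1/(12.7×33.8) = 0.00233 K/W
R_insulating firebrick = L/(kA) = 0.16/(0.203×33.8) = 0.02332 K/W
R_ceramic-fibre blanket = L/(kA) = 0.18/(0.107×33.8) = 0.04977 K/W
R_total = 0.07542 K/W
Q = ΔT / R_total = 847 / 0.07542

Q ≈ 11200 W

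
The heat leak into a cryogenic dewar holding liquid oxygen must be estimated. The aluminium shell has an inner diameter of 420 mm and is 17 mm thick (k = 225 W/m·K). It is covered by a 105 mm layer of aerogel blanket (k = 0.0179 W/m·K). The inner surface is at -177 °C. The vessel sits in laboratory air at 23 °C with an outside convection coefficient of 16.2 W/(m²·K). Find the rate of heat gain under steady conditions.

Q ≈ 32.1 W

For a spherical shell R = (1/r₁ − 1/r₂)/(4πk); film R = 1/(h·4πr²). In series:
R_aluminium shell = (1/0.21 − 1/0.227)/(4π×225) = 1.261×10^-4 K/W
R_aerogel blanket = (1/0.227 − 1/0.332)/(4π×0.0179) = 6.194 K/W
R_outer film = 1/(h·4πr_o²) = 1/(16.2×4π×0.332²) = 0.04457 K/W
R_total = 6.239 K/W
Q = ΔT/R_total = 200/6.239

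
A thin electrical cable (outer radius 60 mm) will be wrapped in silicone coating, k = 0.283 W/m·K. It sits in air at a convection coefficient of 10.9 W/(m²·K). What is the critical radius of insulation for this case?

For a cylinder r_cr = k/h = 0.283/10.9
r_cr = 26 mm; since the bare radius (60 mm) is above r_cr, any added insulation will reduce heat loss.

r_cr ≈ 26 mm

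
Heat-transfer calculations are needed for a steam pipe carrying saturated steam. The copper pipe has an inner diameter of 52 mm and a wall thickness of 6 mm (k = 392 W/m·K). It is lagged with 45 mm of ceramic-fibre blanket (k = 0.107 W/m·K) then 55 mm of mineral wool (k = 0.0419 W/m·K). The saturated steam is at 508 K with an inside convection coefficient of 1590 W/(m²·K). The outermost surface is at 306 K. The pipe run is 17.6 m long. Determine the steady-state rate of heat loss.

Cylindrical conduction, so R = ln(r₂/r₁)/(2πkL) per layer, in series:
R_inner film = 1/(h_i·2πr₁L) = 1/(1590×2π×0.026×17.6) = 2.187×10^-4 K/W
R_copper pipe wall = ln(32/26)/(2π×392×17.6) = 4.79×10^-6 K/W
R_ceramic-fibre blanket = ln(77/32)/(2π×0.107×17.6) = 0.07421 K/W
R_mineral wool = ln(132/77)/(2π×0.0419×17.6) = 0.1163 K/W
R_total = 0.1908 K/W
Q = ΔT/R_total = 202/0.1908

Q ≈ 1060 W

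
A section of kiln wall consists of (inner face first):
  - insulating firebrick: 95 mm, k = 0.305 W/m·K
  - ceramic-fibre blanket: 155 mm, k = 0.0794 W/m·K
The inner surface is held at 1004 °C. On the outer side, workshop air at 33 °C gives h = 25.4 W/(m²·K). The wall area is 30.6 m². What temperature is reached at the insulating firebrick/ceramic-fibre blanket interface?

T ≈ 873 °C

Model the wall as resistances in series:
R_insulating firebrick = L/(kA) = 0.095/(0.305×30.6) = 0.01018 K/W
R_ceramic-fibre blanket = L/(kA) = 0.155/(0.0794×30.6) = 0.0638 K/W
R_outer film = 1/(h_o·A) = 1/(25.4×30.6) = 0.001287 K/W
R_total = 0.07526 K/W;  Q = ΔT/R_total = 971/0.07526 = 12900 W
T_interface = T_inner − Q·ΣR(inner→interface) = 1004 − 12900×0.01018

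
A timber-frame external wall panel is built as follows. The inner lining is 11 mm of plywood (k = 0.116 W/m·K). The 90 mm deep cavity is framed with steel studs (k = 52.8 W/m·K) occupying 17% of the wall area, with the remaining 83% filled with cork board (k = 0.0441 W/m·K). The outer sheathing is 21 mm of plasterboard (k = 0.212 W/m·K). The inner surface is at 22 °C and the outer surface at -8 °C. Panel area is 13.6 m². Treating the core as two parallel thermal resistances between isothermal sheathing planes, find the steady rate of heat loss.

Q ≈ 2000 W

Sheathing layers in series; stud and cavity paths in parallel between them.
R_inner = 0.011/(0.116×13.6) = 0.006973 K/W
R_stud  = 0.09/(52.8×0.17×13.6) = 7.373×10^-4 K/W
R_cav   = 0.09/(0.0441×0.83×13.6) = 0.1808 K/W
1/R_core = 1/R_stud + 1/R_cav → R_core = 7.343×10^-4 K/W
R_outer = 0.021/(0.212×13.6) = 0.007284 K/W
R_total = 0.01499 K/W
Q = ΔT/R_total = 30/0.01499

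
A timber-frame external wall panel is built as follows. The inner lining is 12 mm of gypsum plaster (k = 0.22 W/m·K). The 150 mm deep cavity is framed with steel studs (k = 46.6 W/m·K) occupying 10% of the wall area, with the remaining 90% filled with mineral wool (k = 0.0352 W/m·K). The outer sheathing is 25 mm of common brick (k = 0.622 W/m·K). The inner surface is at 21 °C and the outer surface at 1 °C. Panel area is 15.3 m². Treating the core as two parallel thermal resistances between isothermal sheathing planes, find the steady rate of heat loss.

Q ≈ 2410 W

Sheathing layers in series; stud and cavity paths in parallel between them.
R_inner = 0.012/(0.22×15.3) = 0.003565 K/W
R_stud  = 0.15/(46.6×0.1×15.3) = 0.002104 K/W
R_cav   = 0.15/(0.0352×0.9×15.3) = 0.3095 K/W
1/R_core = 1/R_stud + 1/R_cav → R_core = 0.00209 K/W
R_outer = 0.025/(0.622×15.3) = 0.002627 K/W
R_total = 0.008282 K/W
Q = ΔT/R_total = 20/0.008282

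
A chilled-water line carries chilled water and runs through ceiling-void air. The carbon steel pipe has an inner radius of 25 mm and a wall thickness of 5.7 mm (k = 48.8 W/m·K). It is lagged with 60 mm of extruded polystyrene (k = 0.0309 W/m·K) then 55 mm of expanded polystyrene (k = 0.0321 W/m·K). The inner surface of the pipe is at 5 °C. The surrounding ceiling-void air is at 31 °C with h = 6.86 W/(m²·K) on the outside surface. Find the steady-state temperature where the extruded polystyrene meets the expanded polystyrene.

T ≈ 22.9 °C

Cylindrical conduction, so R = ln(r₂/r₁)/(2πkL) per layer, in series:
R_carbon steel pipe wall = ln(30.7/25)/(2π×48.8×1) = 6.698×10^-4 K/W
R_extruded polystyrene = ln(90.7/30.7)/(2π×0.0309×1) = 5.58 K/W
R_expanded polystyrene = ln(145.7/90.7)/(2π×0.0321×1) = 2.35 K/W
R_outer film = 1/(h_o·2πr_oL) = 1/(6.86×2π×0.1457×1) = 0.1592 K/W
R_total = 8.09 K/W
Q = ΔT/R_total = 26/8.09
Q = 3.21 W/m
T_interface = T_inner + Q·ΣR(inner→interface) = 5 + 3.21×5.58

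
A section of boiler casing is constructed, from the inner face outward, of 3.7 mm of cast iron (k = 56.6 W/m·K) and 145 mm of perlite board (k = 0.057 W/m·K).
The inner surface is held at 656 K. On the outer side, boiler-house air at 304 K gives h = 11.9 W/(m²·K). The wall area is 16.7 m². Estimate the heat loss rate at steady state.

Q ≈ 2240 W

Treating each layer as a thermal resistance in series:
R_cast iron = L/(kA) = 0.0037/(56.6×16.7) = 3.914×10^-6 K/W
R_perlite board = L/(kA) = 0.145/(0.057×16.7) = 0.1523 K/W
R_outer film = 1/(h_o·A) = 1/(11.9×16.7) = 0.005032 K/W
R_total = 0.1574 K/W
Q = ΔT / R_total = 352 / 0.1574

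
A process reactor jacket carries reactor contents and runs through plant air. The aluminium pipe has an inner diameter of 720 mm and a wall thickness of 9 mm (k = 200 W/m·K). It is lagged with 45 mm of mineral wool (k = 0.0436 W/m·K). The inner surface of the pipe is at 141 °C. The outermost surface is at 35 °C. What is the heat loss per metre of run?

q′ ≈ 252 W/m

Treating each annulus and film as a series resistance:
R_aluminium pipe wall = ln(369/360)/(2π×200×1) = 1.965×10^-5 K/W
R_mineral wool = ln(414/369)/(2π×0.0436×1) = 0.42 K/W
R_total = 0.4201 K/W
Q = ΔT/R_total = 106/0.4201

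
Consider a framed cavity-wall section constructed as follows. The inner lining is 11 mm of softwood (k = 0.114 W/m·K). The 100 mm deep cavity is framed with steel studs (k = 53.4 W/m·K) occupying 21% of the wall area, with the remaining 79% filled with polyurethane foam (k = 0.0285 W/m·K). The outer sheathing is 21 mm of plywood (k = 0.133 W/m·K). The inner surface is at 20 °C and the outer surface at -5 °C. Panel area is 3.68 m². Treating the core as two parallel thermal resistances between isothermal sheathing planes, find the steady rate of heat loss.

Q ≈ 349 W

Sheathing layers in series; stud and cavity paths in parallel between them.
R_inner = 0.011/(0.114×3.68) = 0.02622 K/W
R_stud  = 0.1/(53.4×0.21×3.68) = 0.002423 K/W
R_cav   = 0.1/(0.0285×0.79×3.68) = 1.207 K/W
1/R_core = 1/R_stud + 1/R_cav → R_core = 0.002418 K/W
R_outer = 0.021/(0.133×3.68) = 0.04291 K/W
R_total = 0.07154 K/W
Q = ΔT/R_total = 25/0.07154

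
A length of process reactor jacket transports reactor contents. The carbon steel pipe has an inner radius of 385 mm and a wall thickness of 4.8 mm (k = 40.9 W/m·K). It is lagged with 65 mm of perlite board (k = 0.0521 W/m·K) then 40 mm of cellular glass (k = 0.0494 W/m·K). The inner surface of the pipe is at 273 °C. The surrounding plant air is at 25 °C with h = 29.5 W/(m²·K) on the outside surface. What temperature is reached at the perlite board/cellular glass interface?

T ≈ 118 °C

Cylindrical conduction, so R = ln(r₂/r₁)/(2πkL) per layer, in series:
R_carbon steel pipe wall = ln(389.8/385)/(2π×40.9×1) = 4.822×10^-5 K/W
R_perlite board = ln(454.8/389.8)/(2π×0.0521×1) = 0.4711 K/W
R_cellular glass = ln(494.8/454.8)/(2π×0.0494×1) = 0.2716 K/W
R_outer film = 1/(h_o·2πr_oL) = 1/(29.5×2π×0.4948×1) = 0.0109 K/W
R_total = 0.7537 K/W
Q = ΔT/R_total = 248/0.7537
Q = 329 W/m
T_interface = T_inner − Q·ΣR(inner→interface) = 273 − 329×0.4712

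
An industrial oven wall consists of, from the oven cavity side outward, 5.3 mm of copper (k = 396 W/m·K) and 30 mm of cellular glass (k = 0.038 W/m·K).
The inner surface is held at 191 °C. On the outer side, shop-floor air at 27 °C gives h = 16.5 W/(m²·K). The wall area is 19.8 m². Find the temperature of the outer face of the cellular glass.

Thermal resistances in series:
R_copper = L/(kA) = 0.0053/(396×19.8) = 6.76×10^-7 K/W
R_cellular glass = L/(kA) = 0.03/(0.038×19.8) = 0.03987 K/W
R_outer film = 1/(h_o·A) = 1/(16.5×19.8) = 0.003061 K/W
R_total = 0.04293 K/W;  Q = ΔT/R_total = 164/0.04293 = 3820 W
T_interface = T_inner − Q·ΣR(inner→interface) = 191 − 3820×0.03987

T ≈ 38.7 °C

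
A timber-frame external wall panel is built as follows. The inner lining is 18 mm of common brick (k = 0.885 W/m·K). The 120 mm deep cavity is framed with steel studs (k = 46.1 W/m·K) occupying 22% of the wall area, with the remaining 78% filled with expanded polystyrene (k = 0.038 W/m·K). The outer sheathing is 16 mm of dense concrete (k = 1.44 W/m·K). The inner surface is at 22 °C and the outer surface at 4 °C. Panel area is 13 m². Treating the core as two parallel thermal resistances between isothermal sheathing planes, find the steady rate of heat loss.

Q ≈ 5410 W

Sheathing layers in series; stud and cavity paths in parallel between them.
R_inner = 0.018/(0.885×13) = 0.001565 K/W
R_stud  = 0.12/(46.1×0.22×13) = 9.102×10^-4 K/W
R_cav   = 0.12/(0.038×0.78×13) = 0.3114 K/W
1/R_core = 1/R_stud + 1/R_cav → R_core = 9.075×10^-4 K/W
R_outer = 0.016/(1.44×13) = 8.547×10^-4 K/W
R_total = 0.003327 K/W
Q = ΔT/R_total = 18/0.003327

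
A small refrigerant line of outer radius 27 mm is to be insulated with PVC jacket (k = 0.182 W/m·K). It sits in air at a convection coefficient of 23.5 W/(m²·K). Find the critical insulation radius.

For a cylinder r_cr = k/h = 0.182/23.5
r_cr = 7.74 mm; since the bare radius (27 mm) is above r_cr, any added insulation will reduce heat loss.

r_cr ≈ 7.74 mm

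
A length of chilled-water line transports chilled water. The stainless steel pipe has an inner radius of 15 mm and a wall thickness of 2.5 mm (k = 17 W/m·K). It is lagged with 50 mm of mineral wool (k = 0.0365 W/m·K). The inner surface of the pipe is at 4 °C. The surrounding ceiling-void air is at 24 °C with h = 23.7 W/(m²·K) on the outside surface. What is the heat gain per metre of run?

q′ ≈ 3.34 W/m

Per-layer cylindrical resistances, series-summed:
R_stainless steel pipe wall = ln(17.5/15)/(2π×17×1) = 0.001443 K/W
R_mineral wool = ln(67.5/17.5)/(2π×0.0365×1) = 5.886 K/W
R_outer film = 1/(h_o·2πr_oL) = 1/(23.7×2π×0.0675×1) = 0.09949 K/W
R_total = 5.987 K/W
Q = ΔT/R_total = 20/5.987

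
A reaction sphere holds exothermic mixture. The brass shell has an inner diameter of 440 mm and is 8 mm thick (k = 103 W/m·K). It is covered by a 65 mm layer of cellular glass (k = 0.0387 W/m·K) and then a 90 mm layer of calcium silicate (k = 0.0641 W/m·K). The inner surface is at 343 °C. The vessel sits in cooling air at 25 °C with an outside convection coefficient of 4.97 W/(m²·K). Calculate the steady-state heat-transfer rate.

Q ≈ 102 W

For a spherical shell R = (1/r₁ − 1/r₂)/(4πk); film R = 1/(h·4πr²). In series:
R_brass shell = (1/0.22 − 1/0.228)/(4π×103) = 1.232×10^-4 K/W
R_cellular glass = (1/0.228 − 1/0.293)/(4π×0.0387) = 2.001 K/W
R_calcium silicate = (1/0.293 − 1/0.383)/(4π×0.0641) = 0.9957 K/W
R_outer film = 1/(h·4πr_o²) = 1/(4.97×4π×0.383²) = 0.1092 K/W
R_total = 3.106 K/W
Q = ΔT/R_total = 318/3.106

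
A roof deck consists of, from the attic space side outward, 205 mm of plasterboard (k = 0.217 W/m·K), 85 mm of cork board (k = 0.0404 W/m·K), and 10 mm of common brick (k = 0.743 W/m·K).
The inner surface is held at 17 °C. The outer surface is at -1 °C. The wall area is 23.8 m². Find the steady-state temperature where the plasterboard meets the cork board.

Using the resistance-network approach (series):
R_plasterboard = L/(kA) = 0.205/(0.217×23.8) = 0.03969 K/W
R_cork board = L/(kA) = 0.085/(0.0404×23.8) = 0.0884 K/W
R_common brick = L/(kA) = 0.01/(0.743×23.8) = 5.655×10^-4 K/W
R_total = 0.1287 K/W;  Q = ΔT/R_total = 18/0.1287 = 139.9 W
T_interface = T_inner − Q·ΣR(inner→interface) = 17 − 140×0.03969

T ≈ 11.4 °C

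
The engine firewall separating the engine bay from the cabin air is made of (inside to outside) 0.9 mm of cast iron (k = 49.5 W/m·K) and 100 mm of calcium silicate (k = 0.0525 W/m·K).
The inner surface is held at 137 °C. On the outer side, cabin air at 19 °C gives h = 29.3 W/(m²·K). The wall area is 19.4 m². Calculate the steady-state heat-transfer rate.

Q ≈ 1180 W

Using the resistance-network approach (series):
R_cast iron = L/(kA) = 0.0009/(49.5×19.4) = 9.372×10^-7 K/W
R_calcium silicate = L/(kA) = 0.1/(0.0525×19.4) = 0.09818 K/W
R_outer film = 1/(h_o·A) = 1/(29.3×19.4) = 0.001759 K/W
R_total = 0.09994 K/W
Q = ΔT / R_total = 118 / 0.09994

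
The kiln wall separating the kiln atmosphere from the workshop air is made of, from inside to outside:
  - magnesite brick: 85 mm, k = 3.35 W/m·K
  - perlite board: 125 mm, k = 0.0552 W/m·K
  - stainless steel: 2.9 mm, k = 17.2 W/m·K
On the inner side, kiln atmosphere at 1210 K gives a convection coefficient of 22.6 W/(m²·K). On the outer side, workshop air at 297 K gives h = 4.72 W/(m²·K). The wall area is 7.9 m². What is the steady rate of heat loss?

Treating each layer as a thermal resistance in series:
R_inner film = 1/(h_i·A) = 1/(22.6×7.9) = 0.005601 K/W
R_magnesite brick = L/(kA) = 0.085/(3.35×7.9) = 0.003212 K/W
R_perlite board = L/(kA) = 0.125/(0.0552×7.9) = 0.2866 K/W
R_stainless steel = L/(kA) = 0.0029/(17.2×7.9) = 2.134×10^-5 K/W
R_outer film = 1/(h_o·A) = 1/(4.72×7.9) = 0.02682 K/W
R_total = 0.3223 K/W
Q = ΔT / R_total = 913 / 0.3223

Q ≈ 2830 W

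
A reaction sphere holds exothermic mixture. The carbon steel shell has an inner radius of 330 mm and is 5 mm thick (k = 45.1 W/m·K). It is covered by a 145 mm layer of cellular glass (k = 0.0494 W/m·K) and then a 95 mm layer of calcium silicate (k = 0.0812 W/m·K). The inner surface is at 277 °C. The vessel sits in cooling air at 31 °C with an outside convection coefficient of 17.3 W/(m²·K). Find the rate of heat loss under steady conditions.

Q ≈ 136 W

Radial (spherical) resistances in series:
R_carbon steel shell = (1/0.33 − 1/0.335)/(4π×45.1) = 7.98×10^-5 K/W
R_cellular glass = (1/0.335 − 1/0.48)/(4π×0.0494) = 1.453 K/W
R_calcium silicate = (1/0.48 − 1/0.575)/(4π×0.0812) = 0.3373 K/W
R_outer film = 1/(h·4πr_o²) = 1/(17.3×4π×0.575²) = 0.01391 K/W
R_total = 1.804 K/W
Q = ΔT/R_total = 246/1.804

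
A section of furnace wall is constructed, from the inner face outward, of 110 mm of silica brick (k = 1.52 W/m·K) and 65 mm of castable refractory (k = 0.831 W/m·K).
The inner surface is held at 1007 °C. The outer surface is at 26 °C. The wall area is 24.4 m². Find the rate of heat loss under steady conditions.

Q ≈ 159000 W

Thermal resistances in series:
R_silica brick = L/(kA) = 0.11/(1.52×24.4) = 0.002966 K/W
R_castable refractory = L/(kA) = 0.065/(0.831×24.4) = 0.003206 K/W
R_total = 0.006172 K/W
Q = ΔT / R_total = 981 / 0.006172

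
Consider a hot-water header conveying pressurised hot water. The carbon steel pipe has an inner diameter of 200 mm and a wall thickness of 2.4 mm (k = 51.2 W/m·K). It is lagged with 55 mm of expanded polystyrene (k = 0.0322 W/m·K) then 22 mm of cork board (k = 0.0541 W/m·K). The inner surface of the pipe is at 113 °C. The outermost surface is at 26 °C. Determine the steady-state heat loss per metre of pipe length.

q′ ≈ 34.7 W/m

Cylindrical conduction, so R = ln(r₂/r₁)/(2πkL) per layer, in series:
R_carbon steel pipe wall = ln(102.4/100)/(2π×51.2×1) = 7.372×10^-5 K/W
R_expanded polystyrene = ln(157.4/102.4)/(2π×0.0322×1) = 2.125 K/W
R_cork board = ln(179.4/157.4)/(2π×0.0541×1) = 0.3849 K/W
R_total = 2.51 K/W
Q = ΔT/R_total = 87/2.51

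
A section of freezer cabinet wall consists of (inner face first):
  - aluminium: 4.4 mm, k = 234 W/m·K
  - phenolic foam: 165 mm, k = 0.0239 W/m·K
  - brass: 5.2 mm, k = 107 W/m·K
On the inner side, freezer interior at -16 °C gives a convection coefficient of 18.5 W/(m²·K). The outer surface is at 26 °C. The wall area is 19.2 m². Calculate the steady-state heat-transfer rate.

Thermal resistances in series:
R_inner film = 1/(h_i·A) = 1/(18.5×19.2) = 0.002815 K/W
R_aluminium = L/(kA) = 0.0044/(234×19.2) = 9.793×10^-7 K/W
R_phenolic foam = L/(kA) = 0.165/(0.0239×19.2) = 0.3596 K/W
R_brass = L/(kA) = 0.0052/(107×19.2) = 2.531×10^-6 K/W
R_total = 0.3624 K/W
Q = ΔT / R_total = 42 / 0.3624

Q ≈ 116 W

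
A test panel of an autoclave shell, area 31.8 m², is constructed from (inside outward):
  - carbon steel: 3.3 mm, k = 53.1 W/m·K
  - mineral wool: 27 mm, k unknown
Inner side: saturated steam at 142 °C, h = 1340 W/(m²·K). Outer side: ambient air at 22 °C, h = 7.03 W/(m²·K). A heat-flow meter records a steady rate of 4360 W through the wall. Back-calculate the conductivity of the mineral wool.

k ≈ 0.0369 W/(m·K)

Treating each layer as a thermal resistance in series:
R_inner film = 1/(h_i·A) = 1/(1340×31.8) = 2.347×10^-5 K/W
R_carbon steel = L/(kA) = 0.0033/(53.1×31.8) = 1.954×10^-6 K/W
R_outer film = 1/(h_o·A) = 1/(7.03×31.8) = 0.004473 K/W
Sum of known resistances R_other = 0.004499 K/W
Total R = ΔT/Q = 120/4360 = 0.02752 K/W
R_mineral wool = R_total − R_other = 0.02302 K/W
k = L/(R·A) = 0.027/(0.02302×31.8)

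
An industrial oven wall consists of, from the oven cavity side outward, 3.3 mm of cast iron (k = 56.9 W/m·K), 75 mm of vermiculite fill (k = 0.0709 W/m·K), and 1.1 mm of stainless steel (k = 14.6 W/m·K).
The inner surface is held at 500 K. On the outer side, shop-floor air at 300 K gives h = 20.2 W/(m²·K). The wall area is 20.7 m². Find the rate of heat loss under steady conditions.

Q ≈ 3740 W

Using the resistance-network approach (series):
R_cast iron = L/(kA) = 0.0033/(56.9×20.7) = 2.802×10^-6 K/W
R_vermiculite fill = L/(kA) = 0.075/(0.0709×20.7) = 0.0511 K/W
R_stainless steel = L/(kA) = 0.0011/(14.6×20.7) = 3.64×10^-6 K/W
R_outer film = 1/(h_o·A) = 1/(20.2×20.7) = 0.002392 K/W
R_total = 0.0535 K/W
Q = ΔT / R_total = 200 / 0.0535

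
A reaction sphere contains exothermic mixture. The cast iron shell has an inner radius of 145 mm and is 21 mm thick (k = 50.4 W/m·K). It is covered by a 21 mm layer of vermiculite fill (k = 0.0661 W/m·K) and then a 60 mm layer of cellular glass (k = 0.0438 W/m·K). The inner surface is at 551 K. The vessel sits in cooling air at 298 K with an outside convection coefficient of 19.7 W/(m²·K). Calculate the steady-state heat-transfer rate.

Radial (spherical) resistances in series:
R_cast iron shell = (1/0.145 − 1/0.166)/(4π×50.4) = 0.001378 K/W
R_vermiculite fill = (1/0.166 − 1/0.187)/(4π×0.0661) = 0.8144 K/W
R_cellular glass = (1/0.187 − 1/0.247)/(4π×0.0438) = 2.36 K/W
R_outer film = 1/(h·4πr_o²) = 1/(19.7×4π×0.247²) = 0.06621 K/W
R_total = 3.242 K/W
Q = ΔT/R_total = 253/3.242

Q ≈ 78 W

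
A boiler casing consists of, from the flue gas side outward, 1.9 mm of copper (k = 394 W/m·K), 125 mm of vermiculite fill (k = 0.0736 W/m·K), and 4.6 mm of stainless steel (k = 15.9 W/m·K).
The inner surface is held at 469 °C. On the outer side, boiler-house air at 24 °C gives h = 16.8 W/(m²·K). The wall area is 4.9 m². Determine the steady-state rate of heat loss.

Q ≈ 1240 W

Treating each layer as a thermal resistance in series:
R_copper = L/(kA) = 0.0019/(394×4.9) = 9.842×10^-7 K/W
R_vermiculite fill = L/(kA) = 0.125/(0.0736×4.9) = 0.3466 K/W
R_stainless steel = L/(kA) = 0.0046/(15.9×4.9) = 5.904×10^-5 K/W
R_outer film = 1/(h_o·A) = 1/(16.8×4.9) = 0.01215 K/W
R_total = 0.3588 K/W
Q = ΔT / R_total = 445 / 0.3588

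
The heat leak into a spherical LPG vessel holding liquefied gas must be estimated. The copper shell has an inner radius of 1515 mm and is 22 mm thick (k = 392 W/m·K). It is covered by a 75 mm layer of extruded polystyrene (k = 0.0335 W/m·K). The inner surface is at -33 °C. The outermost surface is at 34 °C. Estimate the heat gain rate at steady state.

Q ≈ 932 W

Spherical conduction: R = (1/r_in − 1/r_out)/(4πk) per layer; series-sum.
R_copper shell = (1/1.515 − 1/1.537)/(4π×392) = 1.918×10^-6 K/W
R_extruded polystyrene = (1/1.537 − 1/1.612)/(4π×0.0335) = 0.07191 K/W
R_total = 0.07191 K/W
Q = ΔT/R_total = 67/0.07191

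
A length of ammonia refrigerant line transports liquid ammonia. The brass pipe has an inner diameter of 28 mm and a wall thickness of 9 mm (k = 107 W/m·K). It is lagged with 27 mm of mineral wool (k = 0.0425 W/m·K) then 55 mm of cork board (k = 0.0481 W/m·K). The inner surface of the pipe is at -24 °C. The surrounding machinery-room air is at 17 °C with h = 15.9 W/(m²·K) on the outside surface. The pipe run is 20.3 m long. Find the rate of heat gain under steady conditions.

Q ≈ 152 W

Per-layer cylindrical resistances, series-summed:
R_brass pipe wall = ln(23/14)/(2π×107×20.3) = 3.638×10^-5 K/W
R_mineral wool = ln(50/23)/(2π×0.0425×20.3) = 0.1432 K/W
R_cork board = ln(105/50)/(2π×0.0481×20.3) = 0.1209 K/W
R_outer film = 1/(h_o·2πr_oL) = 1/(15.9×2π×0.105×20.3) = 0.004696 K/W
R_total = 0.2689 K/W
Q = ΔT/R_total = 41/0.2689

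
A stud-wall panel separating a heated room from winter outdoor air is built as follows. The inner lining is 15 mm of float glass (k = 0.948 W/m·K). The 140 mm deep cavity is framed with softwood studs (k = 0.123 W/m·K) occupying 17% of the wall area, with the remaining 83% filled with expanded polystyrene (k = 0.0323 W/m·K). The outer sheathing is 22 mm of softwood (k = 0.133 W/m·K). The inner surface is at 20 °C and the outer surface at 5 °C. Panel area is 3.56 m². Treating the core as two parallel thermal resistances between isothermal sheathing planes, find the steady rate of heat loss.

Q ≈ 17.1 W

Sheathing layers in series; stud and cavity paths in parallel between them.
R_inner = 0.015/(0.948×3.56) = 0.004445 K/W
R_stud  = 0.14/(0.123×0.17×3.56) = 1.881 K/W
R_cav   = 0.14/(0.0323×0.83×3.56) = 1.467 K/W
1/R_core = 1/R_stud + 1/R_cav → R_core = 0.8241 K/W
R_outer = 0.022/(0.133×3.56) = 0.04646 K/W
R_total = 0.875 K/W
Q = ΔT/R_total = 15/0.875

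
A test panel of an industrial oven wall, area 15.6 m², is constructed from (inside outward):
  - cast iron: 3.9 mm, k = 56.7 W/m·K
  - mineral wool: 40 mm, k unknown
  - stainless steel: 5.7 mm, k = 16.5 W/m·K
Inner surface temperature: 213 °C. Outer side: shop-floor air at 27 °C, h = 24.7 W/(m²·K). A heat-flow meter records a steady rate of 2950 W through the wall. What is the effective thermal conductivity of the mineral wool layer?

k ≈ 0.0424 W/(m·K)

Using the resistance-network approach (series):
R_cast iron = L/(kA) = 0.0039/(56.7×15.6) = 4.409×10^-6 K/W
R_stainless steel = L/(kA) = 0.0057/(16.5×15.6) = 2.214×10^-5 K/W
R_outer film = 1/(h_o·A) = 1/(24.7×15.6) = 0.002595 K/W
Sum of known resistances R_other = 0.002622 K/W
Total R = ΔT/Q = 186/2950 = 0.06305 K/W
R_mineral wool = R_total − R_other = 0.06043 K/W
k = L/(R·A) = 0.04/(0.06043×15.6)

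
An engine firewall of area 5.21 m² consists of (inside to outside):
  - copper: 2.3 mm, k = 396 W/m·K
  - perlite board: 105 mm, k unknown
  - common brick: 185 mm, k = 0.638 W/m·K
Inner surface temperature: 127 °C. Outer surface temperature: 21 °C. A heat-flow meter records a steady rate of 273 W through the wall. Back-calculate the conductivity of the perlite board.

Treating each layer as a thermal resistance in series:
R_copper = L/(kA) = 0.0023/(396×5.21) = 1.115×10^-6 K/W
R_common brick = L/(kA) = 0.185/(0.638×5.21) = 0.05566 K/W
Sum of known resistances R_other = 0.05566 K/W
Total R = ΔT/Q = 106/273 = 0.3883 K/W
R_perlite board = R_total − R_other = 0.3326 K/W
k = L/(R·A) = 0.105/(0.3326×5.21)

k ≈ 0.0606 W/(m·K)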